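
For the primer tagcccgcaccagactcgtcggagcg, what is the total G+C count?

18

Counting bases: T=3, A=5, G=8, C=10
G+C = 8 + 10 = 18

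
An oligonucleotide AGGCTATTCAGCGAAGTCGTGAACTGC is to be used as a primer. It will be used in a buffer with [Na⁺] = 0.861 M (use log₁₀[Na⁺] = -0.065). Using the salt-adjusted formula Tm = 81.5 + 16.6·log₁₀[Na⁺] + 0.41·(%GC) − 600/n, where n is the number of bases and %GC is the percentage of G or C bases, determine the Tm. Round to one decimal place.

Length n = 27. Counting bases: A=7, T=6, C=6, G=8
G+C = 14, so %GC = 14/27 × 100 = 51.852%
Salt term: 16.6 × (-0.065) = -1.079
GC term: 0.41 × 51.852 = 21.259; length term: −600/27 = −22.222
Tm = 81.5 + (-1.079) + 21.259 − 22.222 = 79.458 → 79.5°C

79.5°C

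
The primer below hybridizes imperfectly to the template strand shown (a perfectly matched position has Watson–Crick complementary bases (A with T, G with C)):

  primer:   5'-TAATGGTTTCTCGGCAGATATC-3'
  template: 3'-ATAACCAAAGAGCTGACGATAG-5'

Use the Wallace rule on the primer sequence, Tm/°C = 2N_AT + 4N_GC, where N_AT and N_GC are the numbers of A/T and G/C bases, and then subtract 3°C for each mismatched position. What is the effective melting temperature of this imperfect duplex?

50°C

Primer base counts: A=5, T=8, G=5, C=4 → A+T=13, G+C=9
Perfect-match Tm = 2(13) + 4(9) = 26 + 36 = 62°C
Mismatches (positions where the bases are not complementary): 4 (at positions 3, 14, 16, 18)
Effective Tm = 62 − 4×3 = 62 − 12 = 50°C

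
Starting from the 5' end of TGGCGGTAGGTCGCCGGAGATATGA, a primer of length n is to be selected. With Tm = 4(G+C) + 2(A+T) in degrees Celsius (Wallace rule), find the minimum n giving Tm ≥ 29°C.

First 8 bases: TGGCGGTA → Tm = 26°C (< 29°C)
First 9 bases: TGGCGGTAG → Tm = 30°C (≥ 29°C)
Each additional base adds 2°C (A/T) or 4°C (G/C), so Tm is non-decreasing in n; n = 9 is the first length to reach 29°C.

n = 9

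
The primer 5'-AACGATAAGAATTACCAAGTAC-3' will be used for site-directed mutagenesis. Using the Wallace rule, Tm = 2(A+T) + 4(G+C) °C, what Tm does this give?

Base counts: T=4, C=4, A=11, G=3
So N_AT = 15 and N_GC = 7.
Tm = 4·7 + 2·15 = 28 + 30 = 58°C

58°C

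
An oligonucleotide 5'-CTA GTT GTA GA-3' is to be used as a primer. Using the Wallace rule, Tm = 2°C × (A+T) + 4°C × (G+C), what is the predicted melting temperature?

Counting bases: A=3, C=1, T=4, G=3
A+T = 7, G+C = 4
Tm = 4·4 + 2·7 = 16 + 14 = 30°C

30°C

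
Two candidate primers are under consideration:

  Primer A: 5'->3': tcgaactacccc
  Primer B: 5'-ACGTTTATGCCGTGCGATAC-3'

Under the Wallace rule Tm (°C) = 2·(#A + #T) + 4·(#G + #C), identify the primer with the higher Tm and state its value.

Primer B, 60°C

Primer A: A+T=5, G+C=7 → Tm = 2(5)+4(7) = 38°C
Primer B: A+T=10, G+C=10 → Tm = 2(10)+4(10) = 60°C
38°C vs 60°C → primer B is higher.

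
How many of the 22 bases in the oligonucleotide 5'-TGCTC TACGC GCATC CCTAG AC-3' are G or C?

Scanning the sequence gives C=9, G=4, T=5, A=4.
G+C = 4 + 9 = 13

13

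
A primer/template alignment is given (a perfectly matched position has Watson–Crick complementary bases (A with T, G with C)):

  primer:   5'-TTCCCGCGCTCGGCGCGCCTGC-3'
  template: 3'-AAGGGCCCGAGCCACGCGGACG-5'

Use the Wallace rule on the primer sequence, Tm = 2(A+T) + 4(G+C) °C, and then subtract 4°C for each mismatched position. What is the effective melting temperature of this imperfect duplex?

Primer base counts: A=0, T=4, G=7, C=11 → A+T=4, G+C=18
Perfect-match Tm = 2(4) + 4(18) = 8 + 72 = 80°C
Mismatches (positions where the bases are not complementary): 2 (at positions 7, 14)
Effective Tm = 80 − 2×4 = 80 − 8 = 72°C

72°C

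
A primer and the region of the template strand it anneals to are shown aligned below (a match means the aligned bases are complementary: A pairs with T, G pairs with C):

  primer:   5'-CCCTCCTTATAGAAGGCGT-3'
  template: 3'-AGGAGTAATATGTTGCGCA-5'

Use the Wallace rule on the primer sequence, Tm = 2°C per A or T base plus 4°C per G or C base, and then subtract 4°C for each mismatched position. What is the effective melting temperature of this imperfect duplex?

42°C

Primer base counts: A=4, T=5, G=4, C=6 → A+T=9, G+C=10
Perfect-match Tm = 2(9) + 4(10) = 18 + 40 = 58°C
Mismatches (positions where the bases are not complementary): 4 (at positions 1, 6, 12, 15)
Effective Tm = 58 − 4×4 = 58 − 16 = 42°C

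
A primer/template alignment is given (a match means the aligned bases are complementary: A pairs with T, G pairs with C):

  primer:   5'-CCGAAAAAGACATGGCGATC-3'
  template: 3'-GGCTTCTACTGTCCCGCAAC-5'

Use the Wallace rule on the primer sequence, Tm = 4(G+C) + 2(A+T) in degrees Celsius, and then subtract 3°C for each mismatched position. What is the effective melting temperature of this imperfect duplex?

Primer base counts: A=8, T=2, G=5, C=5 → A+T=10, G+C=10
Perfect-match Tm = 2(10) + 4(10) = 20 + 40 = 60°C
Mismatches (positions where the bases are not complementary): 5 (at positions 6, 8, 13, 18, 20)
Effective Tm = 60 − 5×3 = 60 − 15 = 45°C

45°C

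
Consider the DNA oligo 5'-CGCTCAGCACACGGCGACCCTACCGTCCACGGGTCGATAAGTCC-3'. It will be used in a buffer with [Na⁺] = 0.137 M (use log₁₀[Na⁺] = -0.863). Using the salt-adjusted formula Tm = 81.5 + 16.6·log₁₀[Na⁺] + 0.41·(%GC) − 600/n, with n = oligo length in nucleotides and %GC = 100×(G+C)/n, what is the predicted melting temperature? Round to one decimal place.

80.6°C

Length n = 44. G=11, T=6, A=9, C=18
G+C = 29, so %GC = 29/44 × 100 = 65.909%
Salt term: 16.6 × (-0.863) = -14.326
GC term: 0.41 × 65.909 = 27.023; length term: −600/44 = −13.636
Tm = 81.5 + (-14.326) + 27.023 − 13.636 = 80.561 → 80.6°C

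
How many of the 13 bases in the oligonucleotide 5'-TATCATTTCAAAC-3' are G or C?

3

T=5, A=5, G=0, C=3
G+C = 0 + 3 = 3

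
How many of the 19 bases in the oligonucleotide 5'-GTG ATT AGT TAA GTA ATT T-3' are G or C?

Counting bases: C=0, T=9, A=6, G=4
Total G or C: 4 + 0 = 4

4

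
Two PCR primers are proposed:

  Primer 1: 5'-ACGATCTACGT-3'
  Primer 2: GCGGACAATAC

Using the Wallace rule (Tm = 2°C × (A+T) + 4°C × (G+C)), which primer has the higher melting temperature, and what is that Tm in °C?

Primer 1: A+T=6, G+C=5 → Tm = 2(6)+4(5) = 32°C
Primer 2: A+T=5, G+C=6 → Tm = 2(5)+4(6) = 34°C
32°C vs 34°C → primer 2 is higher.

Primer 2, 34°C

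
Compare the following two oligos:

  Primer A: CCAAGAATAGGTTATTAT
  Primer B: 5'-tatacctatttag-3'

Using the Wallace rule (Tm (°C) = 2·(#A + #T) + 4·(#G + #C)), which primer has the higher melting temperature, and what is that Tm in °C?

Primer A, 46°C

Primer A: A+T=13, G+C=5 → Tm = 2(13)+4(5) = 46°C
Primer B: A+T=10, G+C=3 → Tm = 2(10)+4(3) = 32°C
46°C vs 32°C → primer A is higher.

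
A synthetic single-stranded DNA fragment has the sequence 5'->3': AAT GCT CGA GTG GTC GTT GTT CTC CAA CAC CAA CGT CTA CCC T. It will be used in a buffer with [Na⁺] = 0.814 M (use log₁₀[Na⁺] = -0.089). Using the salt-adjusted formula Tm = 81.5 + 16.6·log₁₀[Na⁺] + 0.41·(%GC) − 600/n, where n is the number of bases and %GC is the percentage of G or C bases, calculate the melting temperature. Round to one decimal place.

87.0°C

Length n = 43. Scanning the sequence gives A=9, G=8, T=12, C=14.
G+C = 22, so %GC = 22/43 × 100 = 51.163%
Salt term: 16.6 × (-0.089) = -1.477
GC term: 0.41 × 51.163 = 20.977; length term: −600/43 = −13.953
Tm = 81.5 + (-1.477) + 20.977 − 13.953 = 87.047 → 87.0°C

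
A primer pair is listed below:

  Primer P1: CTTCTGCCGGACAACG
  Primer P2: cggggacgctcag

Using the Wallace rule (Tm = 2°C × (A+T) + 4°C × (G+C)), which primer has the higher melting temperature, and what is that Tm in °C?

Primer P1, 52°C

Primer P1: A+T=6, G+C=10 → Tm = 2(6)+4(10) = 52°C
Primer P2: A+T=3, G+C=10 → Tm = 2(3)+4(10) = 46°C
52°C vs 46°C → primer P1 is higher.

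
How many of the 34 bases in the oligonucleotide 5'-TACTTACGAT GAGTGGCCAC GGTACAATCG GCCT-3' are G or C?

18

Counting bases: A=8, T=8, G=9, C=9
G+C = 9 + 9 = 18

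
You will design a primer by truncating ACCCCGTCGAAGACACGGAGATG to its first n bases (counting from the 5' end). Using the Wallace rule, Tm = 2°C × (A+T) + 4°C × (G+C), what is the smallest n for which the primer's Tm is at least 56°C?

n = 17

First 16 bases: ACCCCGTCGAAGACAC → Tm = 52°C (< 56°C)
First 17 bases: ACCCCGTCGAAGACACG → Tm = 56°C (≥ 56°C)
Since every base adds ≥2°C, Tm only increases with n, so the threshold is first crossed at n = 17.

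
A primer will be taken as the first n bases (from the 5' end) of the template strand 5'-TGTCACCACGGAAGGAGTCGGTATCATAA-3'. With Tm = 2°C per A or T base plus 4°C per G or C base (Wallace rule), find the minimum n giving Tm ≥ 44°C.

n = 14

First 13 bases: TGTCACCACGGAA → Tm = 40°C (< 44°C)
First 14 bases: TGTCACCACGGAAG → Tm = 44°C (≥ 44°C)
Each additional base adds 2°C (A/T) or 4°C (G/C), so Tm is non-decreasing in n; n = 14 is the first length to reach 44°C.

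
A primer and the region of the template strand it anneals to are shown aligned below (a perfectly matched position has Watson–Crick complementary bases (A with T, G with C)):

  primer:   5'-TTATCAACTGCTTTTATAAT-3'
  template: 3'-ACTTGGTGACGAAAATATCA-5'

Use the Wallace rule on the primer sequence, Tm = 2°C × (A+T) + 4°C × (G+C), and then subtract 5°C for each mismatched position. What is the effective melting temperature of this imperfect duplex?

Primer base counts: A=6, T=10, G=1, C=3 → A+T=16, G+C=4
Perfect-match Tm = 2(16) + 4(4) = 32 + 16 = 48°C
Mismatches (positions where the bases are not complementary): 4 (at positions 2, 4, 6, 19)
Effective Tm = 48 − 4×5 = 48 − 20 = 28°C

28°C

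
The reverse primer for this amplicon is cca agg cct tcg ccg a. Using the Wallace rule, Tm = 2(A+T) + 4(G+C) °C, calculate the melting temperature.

Base counts: T=2, A=3, G=4, C=7
AT pairs contribute 5, GC pairs contribute 11.
Tm = 2×5 + 4×11 = 54°C

54°C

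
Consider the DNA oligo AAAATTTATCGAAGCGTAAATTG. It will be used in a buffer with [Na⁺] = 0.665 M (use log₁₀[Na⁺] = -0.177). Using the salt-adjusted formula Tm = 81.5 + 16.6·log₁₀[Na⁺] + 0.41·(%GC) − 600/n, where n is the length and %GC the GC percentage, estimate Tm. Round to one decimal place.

63.2°C

Length n = 23. Counting bases: T=7, A=10, G=4, C=2
G+C = 6, so %GC = 6/23 × 100 = 26.087%
Salt term: 16.6 × (-0.177) = -2.938
GC term: 0.41 × 26.087 = 10.696; length term: −600/23 = −26.087
Tm = 81.5 + (-2.938) + 10.696 − 26.087 = 63.171 → 63.2°C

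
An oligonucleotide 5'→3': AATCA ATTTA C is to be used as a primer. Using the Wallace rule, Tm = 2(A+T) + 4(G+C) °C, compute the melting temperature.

26°C

Base counts: T=4, C=2, A=5, G=0
A+T = 9, G+C = 2
Tm = 2(9) + 4(2) = 18 + 8 = 26°C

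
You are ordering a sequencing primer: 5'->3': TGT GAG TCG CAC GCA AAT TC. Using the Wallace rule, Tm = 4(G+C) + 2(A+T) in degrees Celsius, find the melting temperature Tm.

60°C

Counting bases: T=5, G=5, A=5, C=5
A+T = 10, G+C = 10
Tm = 2(10) + 4(10) = 20 + 40 = 60°C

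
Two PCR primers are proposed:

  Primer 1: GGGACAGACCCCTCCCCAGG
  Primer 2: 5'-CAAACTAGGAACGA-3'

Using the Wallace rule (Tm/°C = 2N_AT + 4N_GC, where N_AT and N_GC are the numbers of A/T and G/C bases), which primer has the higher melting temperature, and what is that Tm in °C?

Primer 1, 70°C

Primer 1: A+T=5, G+C=15 → Tm = 2(5)+4(15) = 70°C
Primer 2: A+T=8, G+C=6 → Tm = 2(8)+4(6) = 40°C
70°C vs 40°C → primer 1 is higher.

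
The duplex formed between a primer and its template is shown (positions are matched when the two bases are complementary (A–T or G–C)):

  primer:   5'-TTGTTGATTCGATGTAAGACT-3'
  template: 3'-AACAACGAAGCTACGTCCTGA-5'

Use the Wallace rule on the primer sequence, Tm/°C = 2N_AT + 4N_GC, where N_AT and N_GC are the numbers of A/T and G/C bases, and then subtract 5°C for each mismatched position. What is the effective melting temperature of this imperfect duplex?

Primer base counts: A=5, T=9, G=5, C=2 → A+T=14, G+C=7
Perfect-match Tm = 2(14) + 4(7) = 28 + 28 = 56°C
Mismatches (positions where the bases are not complementary): 3 (at positions 7, 15, 17)
Effective Tm = 56 − 3×5 = 56 − 15 = 41°C

41°C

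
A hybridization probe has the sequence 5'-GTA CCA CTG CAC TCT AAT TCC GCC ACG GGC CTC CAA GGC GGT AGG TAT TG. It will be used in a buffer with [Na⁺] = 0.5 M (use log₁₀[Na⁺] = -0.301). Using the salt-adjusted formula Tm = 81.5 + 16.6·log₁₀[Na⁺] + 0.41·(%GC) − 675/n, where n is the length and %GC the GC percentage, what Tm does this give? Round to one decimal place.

Length n = 50. C=16, G=13, T=11, A=10
G+C = 29, so %GC = 29/50 × 100 = 58%
Salt term: 16.6 × (-0.301) = -4.997
GC term: 0.41 × 58 = 23.78; length term: −675/50 = −13.5
Tm = 81.5 + (-4.997) + 23.78 − 13.5 = 86.783 → 86.8°C

86.8°C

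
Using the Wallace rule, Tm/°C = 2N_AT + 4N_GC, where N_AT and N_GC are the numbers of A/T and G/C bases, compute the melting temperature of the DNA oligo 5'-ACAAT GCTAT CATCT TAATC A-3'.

54°C

Base counts: G=1, A=8, C=5, T=7
A+T = 15, G+C = 6
Tm = 2(15) + 4(6) = 30 + 24 = 54°C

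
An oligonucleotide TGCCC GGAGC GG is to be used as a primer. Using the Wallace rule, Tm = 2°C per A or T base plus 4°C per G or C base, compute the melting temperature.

Scanning the sequence gives G=6, A=1, T=1, C=4.
AT pairs contribute 2, GC pairs contribute 10.
Tm = 2×2 + 4×10 = 44°C

44°C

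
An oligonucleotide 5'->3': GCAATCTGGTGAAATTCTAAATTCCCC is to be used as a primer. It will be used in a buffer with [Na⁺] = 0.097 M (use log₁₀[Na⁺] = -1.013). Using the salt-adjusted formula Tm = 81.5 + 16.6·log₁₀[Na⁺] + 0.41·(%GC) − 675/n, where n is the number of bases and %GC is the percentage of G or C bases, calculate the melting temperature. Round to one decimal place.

56.4°C

Length n = 27. Scanning the sequence gives C=7, T=8, G=4, A=8.
G+C = 11, so %GC = 11/27 × 100 = 40.741%
Salt term: 16.6 × (-1.013) = -16.816
GC term: 0.41 × 40.741 = 16.704; length term: −675/27 = −25
Tm = 81.5 + (-16.816) + 16.704 − 25 = 56.388 → 56.4°C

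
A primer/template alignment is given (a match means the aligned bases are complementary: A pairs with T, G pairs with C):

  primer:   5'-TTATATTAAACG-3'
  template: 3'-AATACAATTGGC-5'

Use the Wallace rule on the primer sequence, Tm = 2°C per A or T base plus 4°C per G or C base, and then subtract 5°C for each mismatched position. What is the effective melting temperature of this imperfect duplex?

18°C

Primer base counts: A=5, T=5, G=1, C=1 → A+T=10, G+C=2
Perfect-match Tm = 2(10) + 4(2) = 20 + 8 = 28°C
Mismatches (positions where the bases are not complementary): 2 (at positions 5, 10)
Effective Tm = 28 − 2×5 = 28 − 10 = 18°C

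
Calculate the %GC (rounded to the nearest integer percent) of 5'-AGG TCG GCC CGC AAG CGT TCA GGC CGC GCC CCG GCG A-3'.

A=5, T=3, G=14, C=15
G+C = 14 + 15 = 29 out of 37 bases
%GC = 29/37 × 100 = 78.38% ≈ 78%

78%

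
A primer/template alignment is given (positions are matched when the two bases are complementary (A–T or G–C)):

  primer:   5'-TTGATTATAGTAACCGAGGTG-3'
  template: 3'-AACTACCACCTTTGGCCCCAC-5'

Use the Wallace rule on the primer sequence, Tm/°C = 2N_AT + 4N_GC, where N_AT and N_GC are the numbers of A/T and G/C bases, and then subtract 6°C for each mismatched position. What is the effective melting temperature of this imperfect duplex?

28°C

Primer base counts: A=6, T=7, G=6, C=2 → A+T=13, G+C=8
Perfect-match Tm = 2(13) + 4(8) = 26 + 32 = 58°C
Mismatches (positions where the bases are not complementary): 5 (at positions 6, 7, 9, 11, 17)
Effective Tm = 58 − 5×6 = 58 − 30 = 28°C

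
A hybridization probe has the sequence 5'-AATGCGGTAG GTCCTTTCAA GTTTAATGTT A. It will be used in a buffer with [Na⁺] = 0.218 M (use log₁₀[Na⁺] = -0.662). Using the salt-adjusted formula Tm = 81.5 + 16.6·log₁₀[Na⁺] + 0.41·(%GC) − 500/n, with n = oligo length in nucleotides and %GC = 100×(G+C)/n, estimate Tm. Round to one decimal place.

Length n = 31. Base counts: A=8, T=12, C=4, G=7
G+C = 11, so %GC = 11/31 × 100 = 35.484%
Salt term: 16.6 × (-0.662) = -10.989
GC term: 0.41 × 35.484 = 14.548; length term: −500/31 = −16.129
Tm = 81.5 + (-10.989) + 14.548 − 16.129 = 68.93 → 68.9°C

68.9°C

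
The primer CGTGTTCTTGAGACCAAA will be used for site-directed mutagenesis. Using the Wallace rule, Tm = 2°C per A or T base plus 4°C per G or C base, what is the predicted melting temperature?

Counting bases: C=4, A=5, T=5, G=4
AT pairs contribute 10, GC pairs contribute 8.
Tm = 2×10 + 4×8 = 52°C

52°C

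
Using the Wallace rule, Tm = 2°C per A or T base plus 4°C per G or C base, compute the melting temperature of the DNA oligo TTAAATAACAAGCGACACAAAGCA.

Counting bases: C=5, G=3, T=3, A=13
So N_AT = 16 and N_GC = 8.
Tm = 2(16) + 4(8) = 32 + 32 = 64°C

64°C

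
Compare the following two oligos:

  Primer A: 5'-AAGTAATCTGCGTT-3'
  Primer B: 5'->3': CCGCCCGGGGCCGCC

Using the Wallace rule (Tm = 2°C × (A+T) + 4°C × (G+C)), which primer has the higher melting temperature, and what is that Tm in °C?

Primer B, 60°C

Primer A: A+T=9, G+C=5 → Tm = 2(9)+4(5) = 38°C
Primer B: A+T=0, G+C=15 → Tm = 2(0)+4(15) = 60°C
38°C vs 60°C → primer B is higher.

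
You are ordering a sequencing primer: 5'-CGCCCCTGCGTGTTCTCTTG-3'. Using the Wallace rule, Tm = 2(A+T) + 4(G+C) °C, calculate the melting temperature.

Base counts: C=8, T=7, A=0, G=5
A+T = 7, G+C = 13
Tm = 4·13 + 2·7 = 52 + 14 = 66°C

66°C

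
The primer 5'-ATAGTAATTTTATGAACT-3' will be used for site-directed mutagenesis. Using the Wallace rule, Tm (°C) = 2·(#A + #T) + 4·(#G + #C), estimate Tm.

Counting bases: T=8, A=7, C=1, G=2
So N_AT = 15 and N_GC = 3.
Tm = 2(15) + 4(3) = 30 + 12 = 42°C

42°C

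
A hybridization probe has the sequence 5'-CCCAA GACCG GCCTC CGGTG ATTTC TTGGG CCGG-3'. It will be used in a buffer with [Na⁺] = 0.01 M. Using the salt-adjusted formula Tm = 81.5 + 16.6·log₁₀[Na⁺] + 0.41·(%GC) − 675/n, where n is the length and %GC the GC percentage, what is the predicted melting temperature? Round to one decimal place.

56.2°C

Length n = 34. Scanning the sequence gives C=12, T=7, A=4, G=11.
G+C = 23, so %GC = 23/34 × 100 = 67.647%
Salt term: 16.6 × (-2) = -33.2
GC term: 0.41 × 67.647 = 27.735; length term: −675/34 = −19.853
Tm = 81.5 + (-33.2) + 27.735 − 19.853 = 56.182 → 56.2°C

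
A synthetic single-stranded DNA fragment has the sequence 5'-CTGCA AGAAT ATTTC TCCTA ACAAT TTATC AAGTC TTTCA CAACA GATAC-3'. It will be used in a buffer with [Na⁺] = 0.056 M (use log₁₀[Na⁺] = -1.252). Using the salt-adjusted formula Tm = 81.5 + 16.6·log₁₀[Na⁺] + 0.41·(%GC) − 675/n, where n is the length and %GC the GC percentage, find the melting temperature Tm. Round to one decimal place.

60.3°C

Length n = 50. Counting bases: A=18, T=16, C=12, G=4
G+C = 16, so %GC = 16/50 × 100 = 32%
Salt term: 16.6 × (-1.252) = -20.783
GC term: 0.41 × 32 = 13.12; length term: −675/50 = −13.5
Tm = 81.5 + (-20.783) + 13.12 − 13.5 = 60.337 → 60.3°C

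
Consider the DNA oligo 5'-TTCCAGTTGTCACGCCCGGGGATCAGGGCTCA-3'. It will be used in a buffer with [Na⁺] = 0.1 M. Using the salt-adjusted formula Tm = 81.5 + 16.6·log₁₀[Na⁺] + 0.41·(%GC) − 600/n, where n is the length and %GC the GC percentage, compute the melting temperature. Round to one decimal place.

71.8°C

Length n = 32. A=5, G=10, C=10, T=7
G+C = 20, so %GC = 20/32 × 100 = 62.5%
Salt term: 16.6 × (-1) = -16.6
GC term: 0.41 × 62.5 = 25.625; length term: −600/32 = −18.75
Tm = 81.5 + (-16.6) + 25.625 − 18.75 = 71.775 → 71.8°C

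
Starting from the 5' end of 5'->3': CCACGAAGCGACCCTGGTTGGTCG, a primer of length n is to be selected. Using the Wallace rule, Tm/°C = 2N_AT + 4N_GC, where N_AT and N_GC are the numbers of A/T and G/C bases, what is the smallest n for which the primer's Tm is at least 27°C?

First 8 bases: CCACGAAG → Tm = 26°C (< 27°C)
First 9 bases: CCACGAAGC → Tm = 30°C (≥ 27°C)
Each additional base adds 2°C (A/T) or 4°C (G/C), so Tm is non-decreasing in n; n = 9 is the first length to reach 27°C.

n = 9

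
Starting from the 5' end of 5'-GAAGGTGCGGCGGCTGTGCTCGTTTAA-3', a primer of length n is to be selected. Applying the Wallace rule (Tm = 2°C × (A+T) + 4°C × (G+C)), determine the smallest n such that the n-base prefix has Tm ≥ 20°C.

n = 7

First 6 bases: GAAGGT → Tm = 18°C (< 20°C)
First 7 bases: GAAGGTG → Tm = 22°C (≥ 20°C)
Since every base adds ≥2°C, Tm only increases with n, so the threshold is first crossed at n = 7.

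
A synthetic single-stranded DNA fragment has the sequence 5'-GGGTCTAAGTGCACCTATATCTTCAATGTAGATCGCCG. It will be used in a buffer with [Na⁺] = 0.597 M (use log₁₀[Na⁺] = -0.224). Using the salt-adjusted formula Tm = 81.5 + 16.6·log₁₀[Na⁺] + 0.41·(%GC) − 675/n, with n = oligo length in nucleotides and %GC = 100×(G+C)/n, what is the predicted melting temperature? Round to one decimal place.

79.4°C

Length n = 38. Counting bases: T=11, C=9, A=9, G=9
G+C = 18, so %GC = 18/38 × 100 = 47.368%
Salt term: 16.6 × (-0.224) = -3.718
GC term: 0.41 × 47.368 = 19.421; length term: −675/38 = −17.763
Tm = 81.5 + (-3.718) + 19.421 − 17.763 = 79.44 → 79.4°C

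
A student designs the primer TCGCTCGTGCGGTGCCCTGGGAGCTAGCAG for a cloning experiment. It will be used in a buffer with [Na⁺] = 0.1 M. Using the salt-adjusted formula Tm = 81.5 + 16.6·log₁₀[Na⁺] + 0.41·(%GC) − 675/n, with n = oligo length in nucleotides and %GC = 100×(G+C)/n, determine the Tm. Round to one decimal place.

Length n = 30. C=9, A=3, T=6, G=12
G+C = 21, so %GC = 21/30 × 100 = 70%
Salt term: 16.6 × (-1) = -16.6
GC term: 0.41 × 70 = 28.7; length term: −675/30 = −22.5
Tm = 81.5 + (-16.6) + 28.7 − 22.5 = 71.1 → 71.1°C

71.1°C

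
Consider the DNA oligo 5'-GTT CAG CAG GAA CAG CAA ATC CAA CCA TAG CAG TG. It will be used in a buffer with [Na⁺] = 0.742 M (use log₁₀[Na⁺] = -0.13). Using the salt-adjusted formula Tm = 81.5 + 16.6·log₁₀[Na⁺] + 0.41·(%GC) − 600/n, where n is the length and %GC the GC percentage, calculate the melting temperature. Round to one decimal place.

82.1°C

Length n = 35. Scanning the sequence gives G=8, T=5, C=9, A=13.
G+C = 17, so %GC = 17/35 × 100 = 48.571%
Salt term: 16.6 × (-0.13) = -2.158
GC term: 0.41 × 48.571 = 19.914; length term: −600/35 = −17.143
Tm = 81.5 + (-2.158) + 19.914 − 17.143 = 82.113 → 82.1°C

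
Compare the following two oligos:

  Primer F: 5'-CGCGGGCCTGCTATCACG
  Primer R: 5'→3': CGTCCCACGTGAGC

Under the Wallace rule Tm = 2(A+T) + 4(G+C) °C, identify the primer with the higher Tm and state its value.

Primer F, 62°C

Primer F: A+T=5, G+C=13 → Tm = 2(5)+4(13) = 62°C
Primer R: A+T=4, G+C=10 → Tm = 2(4)+4(10) = 48°C
62°C vs 48°C → primer F is higher.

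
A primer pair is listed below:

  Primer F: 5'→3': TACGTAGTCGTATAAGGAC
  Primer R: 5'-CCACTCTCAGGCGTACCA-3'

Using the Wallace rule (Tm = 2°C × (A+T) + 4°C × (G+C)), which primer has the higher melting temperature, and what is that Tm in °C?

Primer R, 58°C

Primer F: A+T=11, G+C=8 → Tm = 2(11)+4(8) = 54°C
Primer R: A+T=7, G+C=11 → Tm = 2(7)+4(11) = 58°C
54°C vs 58°C → primer R is higher.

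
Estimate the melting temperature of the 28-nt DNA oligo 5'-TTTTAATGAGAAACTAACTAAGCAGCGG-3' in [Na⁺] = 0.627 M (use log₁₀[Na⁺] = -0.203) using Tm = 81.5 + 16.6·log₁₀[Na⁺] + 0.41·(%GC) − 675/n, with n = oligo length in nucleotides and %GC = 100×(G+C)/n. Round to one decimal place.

Length n = 28. C=4, T=7, G=6, A=11
G+C = 10, so %GC = 10/28 × 100 = 35.714%
Salt term: 16.6 × (-0.203) = -3.37
GC term: 0.41 × 35.714 = 14.643; length term: −675/28 = −24.107
Tm = 81.5 + (-3.37) + 14.643 − 24.107 = 68.666 → 68.7°C

68.7°C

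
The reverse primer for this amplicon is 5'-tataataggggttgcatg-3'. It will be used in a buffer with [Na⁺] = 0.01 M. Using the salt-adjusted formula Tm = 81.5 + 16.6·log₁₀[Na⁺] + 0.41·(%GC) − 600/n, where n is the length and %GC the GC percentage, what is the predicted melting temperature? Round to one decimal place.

Length n = 18. C=1, T=6, A=5, G=6
G+C = 7, so %GC = 7/18 × 100 = 38.889%
Salt term: 16.6 × (-2) = -33.2
GC term: 0.41 × 38.889 = 15.944; length term: −600/18 = −33.333
Tm = 81.5 + (-33.2) + 15.944 − 33.333 = 30.911 → 30.9°C

30.9°C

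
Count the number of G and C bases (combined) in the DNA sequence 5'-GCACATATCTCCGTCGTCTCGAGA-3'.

Counting bases: T=6, A=5, G=5, C=8
Total G or C: 5 + 8 = 13

13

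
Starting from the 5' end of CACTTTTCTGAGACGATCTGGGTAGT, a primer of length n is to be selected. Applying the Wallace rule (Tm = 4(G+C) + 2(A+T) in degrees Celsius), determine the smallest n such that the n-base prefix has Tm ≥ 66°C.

n = 22

First 21 bases: CACTTTTCTGAGACGATCTGG → Tm = 62°C (< 66°C)
First 22 bases: CACTTTTCTGAGACGATCTGGG → Tm = 66°C (≥ 66°C)
Since every base adds ≥2°C, Tm only increases with n, so the threshold is first crossed at n = 22.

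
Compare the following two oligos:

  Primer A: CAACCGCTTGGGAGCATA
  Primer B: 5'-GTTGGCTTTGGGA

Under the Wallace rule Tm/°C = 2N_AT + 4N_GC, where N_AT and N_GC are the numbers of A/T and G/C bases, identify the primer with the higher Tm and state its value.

Primer A: A+T=8, G+C=10 → Tm = 2(8)+4(10) = 56°C
Primer B: A+T=6, G+C=7 → Tm = 2(6)+4(7) = 40°C
56°C vs 40°C → primer A is higher.

Primer A, 56°C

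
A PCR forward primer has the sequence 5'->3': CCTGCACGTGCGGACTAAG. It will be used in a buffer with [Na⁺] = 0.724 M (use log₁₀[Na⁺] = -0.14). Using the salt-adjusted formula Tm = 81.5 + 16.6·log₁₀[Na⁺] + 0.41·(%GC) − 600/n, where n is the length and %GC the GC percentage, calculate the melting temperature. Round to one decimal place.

73.5°C

Length n = 19. Counting bases: A=4, T=3, G=6, C=6
G+C = 12, so %GC = 12/19 × 100 = 63.158%
Salt term: 16.6 × (-0.14) = -2.324
GC term: 0.41 × 63.158 = 25.895; length term: −600/19 = −31.579
Tm = 81.5 + (-2.324) + 25.895 − 31.579 = 73.492 → 73.5°C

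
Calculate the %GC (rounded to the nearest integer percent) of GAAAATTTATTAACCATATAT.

14%

Scanning the sequence gives C=2, G=1, T=8, A=10.
G+C = 1 + 2 = 3 out of 21 bases
%GC = 3/21 × 100 = 14.29% ≈ 14%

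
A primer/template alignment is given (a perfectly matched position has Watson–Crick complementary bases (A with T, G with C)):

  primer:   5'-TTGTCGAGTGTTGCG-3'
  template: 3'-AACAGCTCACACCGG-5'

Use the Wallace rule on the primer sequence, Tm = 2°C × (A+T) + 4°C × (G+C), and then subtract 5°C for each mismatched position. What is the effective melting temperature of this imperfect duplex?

Primer base counts: A=1, T=6, G=6, C=2 → A+T=7, G+C=8
Perfect-match Tm = 2(7) + 4(8) = 14 + 32 = 46°C
Mismatches (positions where the bases are not complementary): 2 (at positions 12, 15)
Effective Tm = 46 − 2×5 = 46 − 10 = 36°C

36°C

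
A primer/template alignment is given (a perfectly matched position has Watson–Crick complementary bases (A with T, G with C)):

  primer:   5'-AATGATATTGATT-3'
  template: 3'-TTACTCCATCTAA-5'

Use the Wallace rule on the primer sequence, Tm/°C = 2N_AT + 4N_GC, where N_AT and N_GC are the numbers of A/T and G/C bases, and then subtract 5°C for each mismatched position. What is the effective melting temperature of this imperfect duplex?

Primer base counts: A=5, T=6, G=2, C=0 → A+T=11, G+C=2
Perfect-match Tm = 2(11) + 4(2) = 22 + 8 = 30°C
Mismatches (positions where the bases are not complementary): 3 (at positions 6, 7, 9)
Effective Tm = 30 − 3×5 = 30 − 15 = 15°C

15°C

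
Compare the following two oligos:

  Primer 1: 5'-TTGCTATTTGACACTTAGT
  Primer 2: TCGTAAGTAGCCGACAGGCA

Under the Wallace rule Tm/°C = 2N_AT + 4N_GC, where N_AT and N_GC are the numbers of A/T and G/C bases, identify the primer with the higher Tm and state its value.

Primer 2, 62°C

Primer 1: A+T=13, G+C=6 → Tm = 2(13)+4(6) = 50°C
Primer 2: A+T=9, G+C=11 → Tm = 2(9)+4(11) = 62°C
50°C vs 62°C → primer 2 is higher.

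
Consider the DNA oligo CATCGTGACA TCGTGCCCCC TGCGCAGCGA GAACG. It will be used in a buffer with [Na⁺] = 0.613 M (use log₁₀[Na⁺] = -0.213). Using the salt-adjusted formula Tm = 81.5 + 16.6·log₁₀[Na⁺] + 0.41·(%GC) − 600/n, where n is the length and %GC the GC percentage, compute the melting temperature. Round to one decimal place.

Length n = 35. Base counts: A=7, G=10, T=5, C=13
G+C = 23, so %GC = 23/35 × 100 = 65.714%
Salt term: 16.6 × (-0.213) = -3.536
GC term: 0.41 × 65.714 = 26.943; length term: −600/35 = −17.143
Tm = 81.5 + (-3.536) + 26.943 − 17.143 = 87.764 → 87.8°C

87.8°C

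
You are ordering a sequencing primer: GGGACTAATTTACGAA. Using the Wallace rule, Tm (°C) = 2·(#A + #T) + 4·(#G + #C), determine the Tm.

44°C

Scanning the sequence gives G=4, T=4, C=2, A=6.
A+T = 10, G+C = 6
Tm = 2×10 + 4×6 = 44°C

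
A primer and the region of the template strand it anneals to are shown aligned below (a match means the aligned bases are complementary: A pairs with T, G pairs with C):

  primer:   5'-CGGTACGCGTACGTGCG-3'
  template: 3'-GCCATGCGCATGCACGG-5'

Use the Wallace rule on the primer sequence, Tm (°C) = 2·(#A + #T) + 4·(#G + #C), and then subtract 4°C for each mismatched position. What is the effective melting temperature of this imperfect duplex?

Primer base counts: A=2, T=3, G=7, C=5 → A+T=5, G+C=12
Perfect-match Tm = 2(5) + 4(12) = 10 + 48 = 58°C
Mismatches (positions where the bases are not complementary): 1 (at position 17)
Effective Tm = 58 − 1×4 = 58 − 4 = 54°C

54°C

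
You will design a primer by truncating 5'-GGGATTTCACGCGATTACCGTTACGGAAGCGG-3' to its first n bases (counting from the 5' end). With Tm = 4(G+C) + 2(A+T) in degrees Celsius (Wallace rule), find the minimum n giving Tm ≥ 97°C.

n = 32

First 31 bases: GGGATTTCACGCGATTACCGTTACGGAAGCG → Tm = 96°C (< 97°C)
First 32 bases: GGGATTTCACGCGATTACCGTTACGGAAGCGG → Tm = 100°C (≥ 97°C)
Each additional base adds 2°C (A/T) or 4°C (G/C), so Tm is non-decreasing in n; n = 32 is the first length to reach 97°C.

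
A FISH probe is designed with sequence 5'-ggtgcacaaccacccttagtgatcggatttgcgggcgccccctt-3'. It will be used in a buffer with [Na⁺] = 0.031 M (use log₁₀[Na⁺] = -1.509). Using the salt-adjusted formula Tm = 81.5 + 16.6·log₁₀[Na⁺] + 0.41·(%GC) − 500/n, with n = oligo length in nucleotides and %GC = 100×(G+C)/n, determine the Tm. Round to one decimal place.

Length n = 44. C=15, A=7, T=10, G=12
G+C = 27, so %GC = 27/44 × 100 = 61.364%
Salt term: 16.6 × (-1.509) = -25.049
GC term: 0.41 × 61.364 = 25.159; length term: −500/44 = −11.364
Tm = 81.5 + (-25.049) + 25.159 − 11.364 = 70.246 → 70.2°C

70.2°C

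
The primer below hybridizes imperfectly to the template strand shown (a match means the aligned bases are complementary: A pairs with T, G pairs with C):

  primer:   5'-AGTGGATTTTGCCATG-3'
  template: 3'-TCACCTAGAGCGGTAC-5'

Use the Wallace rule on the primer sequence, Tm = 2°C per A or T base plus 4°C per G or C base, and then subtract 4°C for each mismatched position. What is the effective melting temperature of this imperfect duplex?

38°C

Primer base counts: A=3, T=6, G=5, C=2 → A+T=9, G+C=7
Perfect-match Tm = 2(9) + 4(7) = 18 + 28 = 46°C
Mismatches (positions where the bases are not complementary): 2 (at positions 8, 10)
Effective Tm = 46 − 2×4 = 46 − 8 = 38°C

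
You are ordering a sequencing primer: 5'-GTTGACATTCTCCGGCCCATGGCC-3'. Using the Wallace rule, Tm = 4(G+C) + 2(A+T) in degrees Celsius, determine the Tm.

78°C

G=6, T=6, A=3, C=9
So N_AT = 9 and N_GC = 15.
Tm = 2(9) + 4(15) = 18 + 60 = 78°C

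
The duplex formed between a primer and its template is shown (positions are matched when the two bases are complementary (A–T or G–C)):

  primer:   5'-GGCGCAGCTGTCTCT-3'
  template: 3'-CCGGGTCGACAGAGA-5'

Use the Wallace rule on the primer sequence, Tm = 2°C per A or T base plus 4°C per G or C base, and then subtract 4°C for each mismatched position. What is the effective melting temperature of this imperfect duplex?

46°C

Primer base counts: A=1, T=4, G=5, C=5 → A+T=5, G+C=10
Perfect-match Tm = 2(5) + 4(10) = 10 + 40 = 50°C
Mismatches (positions where the bases are not complementary): 1 (at position 4)
Effective Tm = 50 − 1×4 = 50 − 4 = 46°C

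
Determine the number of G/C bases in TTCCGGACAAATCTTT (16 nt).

Scanning the sequence gives A=4, C=4, G=2, T=6.
G+C = 2 + 4 = 6

6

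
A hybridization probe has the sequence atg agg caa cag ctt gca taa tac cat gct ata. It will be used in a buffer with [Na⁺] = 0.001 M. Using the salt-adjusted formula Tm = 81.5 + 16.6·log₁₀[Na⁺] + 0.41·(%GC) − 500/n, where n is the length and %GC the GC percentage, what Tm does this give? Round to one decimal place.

32.7°C

Length n = 33. Base counts: G=6, A=12, C=7, T=8
G+C = 13, so %GC = 13/33 × 100 = 39.394%
Salt term: 16.6 × (-3) = -49.8
GC term: 0.41 × 39.394 = 16.152; length term: −500/33 = −15.152
Tm = 81.5 + (-49.8) + 16.152 − 15.152 = 32.7 → 32.7°C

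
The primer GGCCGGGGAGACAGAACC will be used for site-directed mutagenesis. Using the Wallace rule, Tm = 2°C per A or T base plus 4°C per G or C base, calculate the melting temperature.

62°C

G=8, C=5, T=0, A=5
AT pairs contribute 5, GC pairs contribute 13.
Tm = 2×5 + 4×13 = 62°C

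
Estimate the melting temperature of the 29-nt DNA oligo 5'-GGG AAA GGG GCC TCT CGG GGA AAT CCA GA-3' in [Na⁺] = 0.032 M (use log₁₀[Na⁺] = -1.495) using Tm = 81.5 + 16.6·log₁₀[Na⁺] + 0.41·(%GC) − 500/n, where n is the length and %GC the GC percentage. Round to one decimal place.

Length n = 29. Scanning the sequence gives G=12, C=6, A=8, T=3.
G+C = 18, so %GC = 18/29 × 100 = 62.069%
Salt term: 16.6 × (-1.495) = -24.817
GC term: 0.41 × 62.069 = 25.448; length term: −500/29 = −17.241
Tm = 81.5 + (-24.817) + 25.448 − 17.241 = 64.89 → 64.9°C

64.9°C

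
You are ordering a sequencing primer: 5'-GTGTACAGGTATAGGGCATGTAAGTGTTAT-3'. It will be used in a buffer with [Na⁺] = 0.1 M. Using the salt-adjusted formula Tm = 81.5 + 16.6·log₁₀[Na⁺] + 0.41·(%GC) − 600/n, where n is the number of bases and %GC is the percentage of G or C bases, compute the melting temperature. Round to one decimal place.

Length n = 30. Scanning the sequence gives A=8, C=2, T=10, G=10.
G+C = 12, so %GC = 12/30 × 100 = 40%
Salt term: 16.6 × (-1) = -16.6
GC term: 0.41 × 40 = 16.4; length term: −600/30 = −20
Tm = 81.5 + (-16.6) + 16.4 − 20 = 61.3 → 61.3°C

61.3°C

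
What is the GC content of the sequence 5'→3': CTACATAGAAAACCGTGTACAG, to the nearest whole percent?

41%

T=4, A=9, C=5, G=4
G+C = 4 + 5 = 9 out of 22 bases
%GC = 9/22 × 100 = 40.91% ≈ 41%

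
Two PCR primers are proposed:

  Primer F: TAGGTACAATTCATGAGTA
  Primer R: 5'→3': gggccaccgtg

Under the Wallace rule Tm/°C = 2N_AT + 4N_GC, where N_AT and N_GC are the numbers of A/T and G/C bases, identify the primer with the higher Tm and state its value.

Primer F, 50°C

Primer F: A+T=13, G+C=6 → Tm = 2(13)+4(6) = 50°C
Primer R: A+T=2, G+C=9 → Tm = 2(2)+4(9) = 40°C
50°C vs 40°C → primer F is higher.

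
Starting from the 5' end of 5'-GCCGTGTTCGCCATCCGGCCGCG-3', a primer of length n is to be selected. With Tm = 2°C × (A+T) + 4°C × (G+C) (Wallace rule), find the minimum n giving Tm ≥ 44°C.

n = 13

First 12 bases: GCCGTGTTCGCC → Tm = 42°C (< 44°C)
First 13 bases: GCCGTGTTCGCCA → Tm = 44°C (≥ 44°C)
Each additional base adds 2°C (A/T) or 4°C (G/C), so Tm is non-decreasing in n; n = 13 is the first length to reach 44°C.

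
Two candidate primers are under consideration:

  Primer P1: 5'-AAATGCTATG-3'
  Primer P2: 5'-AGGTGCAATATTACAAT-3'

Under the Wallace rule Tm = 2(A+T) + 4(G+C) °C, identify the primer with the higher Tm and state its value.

Primer P1: A+T=7, G+C=3 → Tm = 2(7)+4(3) = 26°C
Primer P2: A+T=12, G+C=5 → Tm = 2(12)+4(5) = 44°C
26°C vs 44°C → primer P2 is higher.

Primer P2, 44°C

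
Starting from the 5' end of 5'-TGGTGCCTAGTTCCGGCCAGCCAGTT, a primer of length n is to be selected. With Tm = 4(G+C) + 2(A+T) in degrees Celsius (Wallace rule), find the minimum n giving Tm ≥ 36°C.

First 11 bases: TGGTGCCTAGT → Tm = 34°C (< 36°C)
First 12 bases: TGGTGCCTAGTT → Tm = 36°C (≥ 36°C)
Each additional base adds 2°C (A/T) or 4°C (G/C), so Tm is non-decreasing in n; n = 12 is the first length to reach 36°C.

n = 12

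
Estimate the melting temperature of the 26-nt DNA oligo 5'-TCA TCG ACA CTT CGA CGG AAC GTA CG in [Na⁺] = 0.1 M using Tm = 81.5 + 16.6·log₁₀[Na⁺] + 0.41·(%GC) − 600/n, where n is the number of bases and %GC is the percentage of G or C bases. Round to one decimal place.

63.9°C

Length n = 26. T=5, A=7, G=6, C=8
G+C = 14, so %GC = 14/26 × 100 = 53.846%
Salt term: 16.6 × (-1) = -16.6
GC term: 0.41 × 53.846 = 22.077; length term: −600/26 = −23.077
Tm = 81.5 + (-16.6) + 22.077 − 23.077 = 63.9 → 63.9°C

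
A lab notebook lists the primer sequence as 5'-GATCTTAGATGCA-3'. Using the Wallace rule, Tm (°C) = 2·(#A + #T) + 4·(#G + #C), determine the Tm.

36°C

Counting bases: C=2, G=3, T=4, A=4
So N_AT = 8 and N_GC = 5.
Tm = 2×8 + 4×5 = 36°C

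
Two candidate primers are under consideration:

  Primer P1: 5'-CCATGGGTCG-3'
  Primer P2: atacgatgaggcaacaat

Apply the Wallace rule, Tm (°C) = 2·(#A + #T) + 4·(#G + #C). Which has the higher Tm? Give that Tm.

Primer P1: A+T=3, G+C=7 → Tm = 2(3)+4(7) = 34°C
Primer P2: A+T=11, G+C=7 → Tm = 2(11)+4(7) = 50°C
34°C vs 50°C → primer P2 is higher.

Primer P2, 50°C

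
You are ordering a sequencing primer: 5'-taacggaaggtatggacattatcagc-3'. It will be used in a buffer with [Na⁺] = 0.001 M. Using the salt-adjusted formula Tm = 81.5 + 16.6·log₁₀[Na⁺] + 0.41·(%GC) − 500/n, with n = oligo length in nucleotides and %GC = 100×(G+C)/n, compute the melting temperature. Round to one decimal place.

Length n = 26. G=7, A=9, T=6, C=4
G+C = 11, so %GC = 11/26 × 100 = 42.308%
Salt term: 16.6 × (-3) = -49.8
GC term: 0.41 × 42.308 = 17.346; length term: −500/26 = −19.231
Tm = 81.5 + (-49.8) + 17.346 − 19.231 = 29.815 → 29.8°C

29.8°C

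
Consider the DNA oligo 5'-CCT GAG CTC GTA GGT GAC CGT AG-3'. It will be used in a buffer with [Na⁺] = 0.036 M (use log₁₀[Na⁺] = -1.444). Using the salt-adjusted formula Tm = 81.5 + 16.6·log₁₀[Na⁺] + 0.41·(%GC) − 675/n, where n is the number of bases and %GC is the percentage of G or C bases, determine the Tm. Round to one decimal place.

53.1°C

Length n = 23. Counting bases: G=8, C=6, T=5, A=4
G+C = 14, so %GC = 14/23 × 100 = 60.87%
Salt term: 16.6 × (-1.444) = -23.97
GC term: 0.41 × 60.87 = 24.957; length term: −675/23 = −29.348
Tm = 81.5 + (-23.97) + 24.957 − 29.348 = 53.139 → 53.1°C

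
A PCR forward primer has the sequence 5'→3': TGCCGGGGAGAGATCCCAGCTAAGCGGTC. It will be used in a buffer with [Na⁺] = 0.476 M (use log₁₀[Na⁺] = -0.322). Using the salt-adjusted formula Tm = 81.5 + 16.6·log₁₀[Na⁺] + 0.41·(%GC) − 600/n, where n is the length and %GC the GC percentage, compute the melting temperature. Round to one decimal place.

82.3°C

Length n = 29. Counting bases: G=11, A=6, T=4, C=8
G+C = 19, so %GC = 19/29 × 100 = 65.517%
Salt term: 16.6 × (-0.322) = -5.345
GC term: 0.41 × 65.517 = 26.862; length term: −600/29 = −20.69
Tm = 81.5 + (-5.345) + 26.862 − 20.69 = 82.327 → 82.3°C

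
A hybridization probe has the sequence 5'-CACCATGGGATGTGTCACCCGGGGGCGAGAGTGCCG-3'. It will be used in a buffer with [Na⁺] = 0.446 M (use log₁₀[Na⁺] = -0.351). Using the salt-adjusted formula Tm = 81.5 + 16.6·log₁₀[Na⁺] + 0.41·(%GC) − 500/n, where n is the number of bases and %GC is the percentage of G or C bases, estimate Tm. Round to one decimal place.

Length n = 36. Scanning the sequence gives C=10, T=5, G=15, A=6.
G+C = 25, so %GC = 25/36 × 100 = 69.444%
Salt term: 16.6 × (-0.351) = -5.827
GC term: 0.41 × 69.444 = 28.472; length term: −500/36 = −13.889
Tm = 81.5 + (-5.827) + 28.472 − 13.889 = 90.256 → 90.3°C

90.3°C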